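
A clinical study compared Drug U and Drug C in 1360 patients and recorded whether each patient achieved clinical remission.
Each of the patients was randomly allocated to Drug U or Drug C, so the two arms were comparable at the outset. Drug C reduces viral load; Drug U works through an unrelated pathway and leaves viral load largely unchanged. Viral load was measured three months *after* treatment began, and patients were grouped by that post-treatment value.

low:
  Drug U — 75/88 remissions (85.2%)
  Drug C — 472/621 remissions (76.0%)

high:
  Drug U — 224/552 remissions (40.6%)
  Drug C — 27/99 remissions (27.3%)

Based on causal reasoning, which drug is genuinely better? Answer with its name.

Drug U is higher inside every viral load stratum but Drug C is higher in aggregate. Whether to stratify depends on how viral load relates to the drug.
Viral load lies on the pathway drug → viral load → outcome, so adjusting for it blocks the indirect effect. For the total causal effect of drug, use the unadjusted pooled rates.
Pooled: Drug U 46.7% vs Drug C 69.3%; Drug C is higher overall.

Drug C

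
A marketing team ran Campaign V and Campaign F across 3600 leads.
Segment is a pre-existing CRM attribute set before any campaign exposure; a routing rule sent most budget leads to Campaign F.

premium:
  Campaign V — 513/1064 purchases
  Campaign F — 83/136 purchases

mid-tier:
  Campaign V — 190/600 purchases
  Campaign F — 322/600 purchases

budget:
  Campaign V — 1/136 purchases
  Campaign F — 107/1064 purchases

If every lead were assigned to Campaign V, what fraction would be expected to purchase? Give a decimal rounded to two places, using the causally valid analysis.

0.27

Within every customer segment level Campaign F has the higher rate, yet pooled Campaign V does — Simpson's reversal.
Customer segment is set before the campaign has any effect — it is not caused by the campaign — and it independently drives the outcome. That makes it a confounder, so the causal comparison is within customer segment levels.
Standardising Campaign V to the population customer segment mix: 0.333·513/1064 + 0.333·190/600 + 0.333·1/136 = 0.269.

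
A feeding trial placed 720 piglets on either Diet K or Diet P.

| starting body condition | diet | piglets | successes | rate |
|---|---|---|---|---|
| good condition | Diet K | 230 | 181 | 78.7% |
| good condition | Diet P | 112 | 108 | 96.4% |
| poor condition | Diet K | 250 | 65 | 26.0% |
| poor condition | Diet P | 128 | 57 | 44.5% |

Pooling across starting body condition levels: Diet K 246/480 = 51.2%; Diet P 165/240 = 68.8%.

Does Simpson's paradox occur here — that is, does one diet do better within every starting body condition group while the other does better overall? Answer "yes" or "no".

Within each starting body condition level (good condition 78.7% vs 96.4%; poor condition 26.0% vs 44.5%), Diet P has the higher rate every time. Pooled: 51.2% vs 68.8% — Diet P has the higher rate overall. They agree.

no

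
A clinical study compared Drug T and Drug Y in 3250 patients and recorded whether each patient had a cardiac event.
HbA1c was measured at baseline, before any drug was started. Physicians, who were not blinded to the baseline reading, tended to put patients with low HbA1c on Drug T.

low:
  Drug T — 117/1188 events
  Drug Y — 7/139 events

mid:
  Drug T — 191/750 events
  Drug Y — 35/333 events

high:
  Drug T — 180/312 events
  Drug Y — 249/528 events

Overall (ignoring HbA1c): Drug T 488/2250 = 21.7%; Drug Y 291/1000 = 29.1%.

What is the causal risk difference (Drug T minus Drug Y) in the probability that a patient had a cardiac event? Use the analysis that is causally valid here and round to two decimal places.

Within every HbA1c level Drug Y has the lower rate, yet pooled Drug T does — Simpson's reversal.
Since HbA1c is a pre-existing factor (not a product of the drug) and it affects the outcome on its own, it is a confounder. The stratified rates, not the pooled rate, identify the causal effect.
Adjusting over the population distribution of HbA1c: 0.408·(0.098−0.050) + 0.333·(0.255−0.105) + 0.258·(0.577−0.472) = +0.097.

+0.10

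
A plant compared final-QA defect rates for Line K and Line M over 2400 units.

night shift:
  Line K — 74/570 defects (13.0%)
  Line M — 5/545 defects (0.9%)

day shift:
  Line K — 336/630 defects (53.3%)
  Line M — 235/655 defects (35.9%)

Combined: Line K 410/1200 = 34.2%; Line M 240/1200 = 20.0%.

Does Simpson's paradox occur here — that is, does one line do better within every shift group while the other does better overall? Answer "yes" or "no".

no

Within each shift level (night shift 13.0% vs 0.9%; day shift 53.3% vs 35.9%), Line M has the lower rate every time. Pooled: 34.2% vs 20.0% — Line M has the lower rate overall. They agree.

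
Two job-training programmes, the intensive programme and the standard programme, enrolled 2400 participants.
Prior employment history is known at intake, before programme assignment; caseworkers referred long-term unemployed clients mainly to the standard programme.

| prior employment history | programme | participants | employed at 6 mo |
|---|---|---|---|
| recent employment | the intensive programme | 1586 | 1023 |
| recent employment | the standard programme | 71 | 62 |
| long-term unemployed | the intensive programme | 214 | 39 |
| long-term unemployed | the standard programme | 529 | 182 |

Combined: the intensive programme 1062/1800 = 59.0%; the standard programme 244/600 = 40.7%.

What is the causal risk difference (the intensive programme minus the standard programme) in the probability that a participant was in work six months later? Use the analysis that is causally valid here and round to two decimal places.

Prior employment history satisfies the back-door criterion: it is not a descendant of the programme, and it blocks the spurious path from programme to outcome. Adjusting for it (i.e., using the within-prior employment history rates) gives the causal effect.
Adjusting over the population distribution of prior employment history: 0.690·(0.645−0.873) + 0.310·(0.182−0.344) = -0.208.

-0.21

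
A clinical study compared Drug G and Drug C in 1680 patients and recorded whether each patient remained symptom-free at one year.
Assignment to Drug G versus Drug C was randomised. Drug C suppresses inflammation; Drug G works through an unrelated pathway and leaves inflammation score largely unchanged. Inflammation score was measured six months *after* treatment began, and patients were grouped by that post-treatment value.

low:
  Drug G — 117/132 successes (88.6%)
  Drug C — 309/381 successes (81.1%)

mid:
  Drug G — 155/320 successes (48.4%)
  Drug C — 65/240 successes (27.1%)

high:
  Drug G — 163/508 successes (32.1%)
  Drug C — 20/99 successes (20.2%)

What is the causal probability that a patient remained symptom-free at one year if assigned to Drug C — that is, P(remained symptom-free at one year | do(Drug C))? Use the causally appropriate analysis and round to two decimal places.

0.55

The inflammation score-specific comparison favours Drug G throughout, but the pooled figures favour Drug C. The question is whether to condition on inflammation score.
Inflammation score is recorded after the drug and is itself shifted by it — it sits on the causal path from drug to outcome. Conditioning on a mediator would strip out part of the effect we want; the pooled comparison gives the total causal effect.
So P(outcome | do(Drug C)) is just the pooled rate for Drug C: 394/720 = 0.547.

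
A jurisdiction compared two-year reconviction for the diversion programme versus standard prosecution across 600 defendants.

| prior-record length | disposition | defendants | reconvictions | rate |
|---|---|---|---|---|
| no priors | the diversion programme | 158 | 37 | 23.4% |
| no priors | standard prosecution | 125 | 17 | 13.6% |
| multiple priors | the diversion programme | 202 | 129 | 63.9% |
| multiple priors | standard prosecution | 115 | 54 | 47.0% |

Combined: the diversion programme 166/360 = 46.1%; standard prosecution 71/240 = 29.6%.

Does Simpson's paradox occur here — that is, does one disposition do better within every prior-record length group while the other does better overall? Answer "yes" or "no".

Within each prior-record length level (no priors 23.4% vs 13.6%; multiple priors 63.9% vs 47.0%), standard prosecution has the lower rate every time. Pooled: 46.1% vs 29.6% — standard prosecution has the lower rate overall. They agree.

no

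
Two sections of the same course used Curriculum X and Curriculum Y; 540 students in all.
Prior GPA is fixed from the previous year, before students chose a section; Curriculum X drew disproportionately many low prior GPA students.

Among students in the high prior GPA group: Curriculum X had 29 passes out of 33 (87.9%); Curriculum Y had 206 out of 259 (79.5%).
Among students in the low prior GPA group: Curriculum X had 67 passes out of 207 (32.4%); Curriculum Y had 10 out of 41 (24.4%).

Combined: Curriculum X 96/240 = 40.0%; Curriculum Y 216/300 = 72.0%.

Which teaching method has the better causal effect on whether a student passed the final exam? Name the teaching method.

Curriculum X

The prior GPA band-specific comparison favours Curriculum X throughout, but the pooled figures favour Curriculum Y. The question is whether to condition on prior GPA band.
Prior GPA band satisfies the back-door criterion: it is not a descendant of the teaching method, and it blocks the spurious path from teaching method to outcome. Adjusting for it (i.e., using the within-prior GPA band rates) gives the causal effect.
Within each level — high prior GPA: 87.9% vs 79.5%; low prior GPA: 32.4% vs 24.4% — Curriculum X is higher every time.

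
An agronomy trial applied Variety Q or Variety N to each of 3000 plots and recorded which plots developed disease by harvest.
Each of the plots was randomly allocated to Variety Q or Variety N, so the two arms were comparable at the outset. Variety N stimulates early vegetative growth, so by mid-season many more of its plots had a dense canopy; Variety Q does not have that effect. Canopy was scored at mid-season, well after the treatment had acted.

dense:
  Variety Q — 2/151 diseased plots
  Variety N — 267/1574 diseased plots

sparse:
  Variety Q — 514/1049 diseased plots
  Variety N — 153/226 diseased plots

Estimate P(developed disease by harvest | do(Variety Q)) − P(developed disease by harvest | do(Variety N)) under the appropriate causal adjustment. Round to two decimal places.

+0.20

The mid-season canopy-specific comparison favours Variety Q throughout, but the pooled figures favour Variety N. The question is whether to condition on mid-season canopy.
The distribution of mid-season canopy is itself part of what the variety does — it is an intermediate outcome. Holding it fixed would remove that part of the effect; the total effect is the pooled difference.
The causal difference is the pooled difference: 0.430 − 0.233 = +0.197.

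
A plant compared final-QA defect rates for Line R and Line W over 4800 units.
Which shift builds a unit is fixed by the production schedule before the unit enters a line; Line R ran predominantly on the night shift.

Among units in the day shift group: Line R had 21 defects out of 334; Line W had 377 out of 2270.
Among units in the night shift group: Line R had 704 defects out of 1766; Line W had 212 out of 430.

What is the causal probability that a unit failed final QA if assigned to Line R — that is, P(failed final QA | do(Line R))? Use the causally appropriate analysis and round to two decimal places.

0.22

Here shift is a common cause — it drives both which line a case falls under and the outcome. The crude comparison mixes populations; the stratum-specific rates are the causally relevant ones.
Standardising Line R to the population shift mix: 0.542·21/334 + 0.458·704/1766 = 0.216.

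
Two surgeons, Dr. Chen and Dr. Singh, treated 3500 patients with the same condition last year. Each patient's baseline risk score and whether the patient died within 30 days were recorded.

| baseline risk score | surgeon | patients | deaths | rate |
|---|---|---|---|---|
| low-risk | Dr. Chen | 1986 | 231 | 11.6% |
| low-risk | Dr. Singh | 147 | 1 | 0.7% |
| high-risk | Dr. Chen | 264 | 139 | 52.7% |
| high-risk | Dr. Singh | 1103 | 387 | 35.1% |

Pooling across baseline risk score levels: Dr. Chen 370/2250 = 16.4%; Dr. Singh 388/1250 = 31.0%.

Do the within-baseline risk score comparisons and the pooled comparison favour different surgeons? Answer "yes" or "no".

Within each baseline risk score level (low-risk 11.6% vs 0.7%; high-risk 52.7% vs 35.1%), Dr. Singh has the lower rate every time. Pooled: 16.4% vs 31.0% — Dr. Chen has the lower rate overall. The two comparisons disagree.

yes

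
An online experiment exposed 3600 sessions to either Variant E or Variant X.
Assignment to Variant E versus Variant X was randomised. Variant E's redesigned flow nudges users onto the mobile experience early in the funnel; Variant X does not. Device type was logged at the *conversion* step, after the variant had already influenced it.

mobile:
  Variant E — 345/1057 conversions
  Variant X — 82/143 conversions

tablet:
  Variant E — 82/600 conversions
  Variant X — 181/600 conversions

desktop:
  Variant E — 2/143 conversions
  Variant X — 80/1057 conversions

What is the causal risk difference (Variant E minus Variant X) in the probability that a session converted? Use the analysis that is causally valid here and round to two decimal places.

+0.05

Device type lies on the pathway variant → device type → outcome, so adjusting for it blocks the indirect effect. For the total causal effect of variant, use the unadjusted pooled rates.
The causal difference is the pooled difference: 0.238 − 0.191 = +0.048.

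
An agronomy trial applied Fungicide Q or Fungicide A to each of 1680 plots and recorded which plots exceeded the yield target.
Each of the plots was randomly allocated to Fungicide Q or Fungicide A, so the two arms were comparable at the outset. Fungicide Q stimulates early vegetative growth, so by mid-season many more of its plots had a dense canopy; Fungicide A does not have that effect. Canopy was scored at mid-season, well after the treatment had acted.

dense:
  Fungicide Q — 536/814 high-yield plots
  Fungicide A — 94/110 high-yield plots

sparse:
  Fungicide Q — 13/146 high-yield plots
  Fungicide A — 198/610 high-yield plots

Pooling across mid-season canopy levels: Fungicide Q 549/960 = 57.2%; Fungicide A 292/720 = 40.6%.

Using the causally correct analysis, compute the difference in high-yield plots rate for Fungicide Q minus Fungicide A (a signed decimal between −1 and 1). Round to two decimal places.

+0.17

Stratifying would compare fungicides among plots the fungicides themselves sorted into mid-season canopy groups — a form of selection on an intermediate. The unconditioned pooled rates give the total causal effect.
The causal difference is the pooled difference: 0.572 − 0.406 = +0.166.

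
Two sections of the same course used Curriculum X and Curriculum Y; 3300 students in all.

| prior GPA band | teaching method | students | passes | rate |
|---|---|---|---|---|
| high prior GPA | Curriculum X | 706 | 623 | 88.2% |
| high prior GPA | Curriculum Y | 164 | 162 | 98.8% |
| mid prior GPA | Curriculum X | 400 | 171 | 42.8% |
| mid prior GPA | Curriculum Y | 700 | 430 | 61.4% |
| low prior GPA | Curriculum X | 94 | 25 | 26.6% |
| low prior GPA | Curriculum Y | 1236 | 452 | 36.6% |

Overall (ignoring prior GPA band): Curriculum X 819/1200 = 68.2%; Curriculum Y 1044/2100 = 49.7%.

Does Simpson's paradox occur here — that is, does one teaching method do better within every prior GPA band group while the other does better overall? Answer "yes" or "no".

yes

Within each prior GPA band level (high prior GPA 88.2% vs 98.8%; mid prior GPA 42.8% vs 61.4%; low prior GPA 26.6% vs 36.6%), Curriculum Y has the higher rate every time. Pooled: 68.2% vs 49.7% — Curriculum X has the higher rate overall. The two comparisons disagree.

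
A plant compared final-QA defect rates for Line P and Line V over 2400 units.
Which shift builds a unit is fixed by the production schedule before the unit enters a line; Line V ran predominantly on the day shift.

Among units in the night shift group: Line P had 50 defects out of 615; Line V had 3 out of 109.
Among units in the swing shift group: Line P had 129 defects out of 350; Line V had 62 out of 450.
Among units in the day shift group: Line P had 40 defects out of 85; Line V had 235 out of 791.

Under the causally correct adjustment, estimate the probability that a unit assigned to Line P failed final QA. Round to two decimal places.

The imbalance in shift arose from how units were allocated, not from anything the line did; and shift independently affects the outcome. The pooled gap is confounded — condition on shift.
Standardising Line P to the population shift mix: 0.302·50/615 + 0.333·129/350 + 0.365·40/85 = 0.319.

0.32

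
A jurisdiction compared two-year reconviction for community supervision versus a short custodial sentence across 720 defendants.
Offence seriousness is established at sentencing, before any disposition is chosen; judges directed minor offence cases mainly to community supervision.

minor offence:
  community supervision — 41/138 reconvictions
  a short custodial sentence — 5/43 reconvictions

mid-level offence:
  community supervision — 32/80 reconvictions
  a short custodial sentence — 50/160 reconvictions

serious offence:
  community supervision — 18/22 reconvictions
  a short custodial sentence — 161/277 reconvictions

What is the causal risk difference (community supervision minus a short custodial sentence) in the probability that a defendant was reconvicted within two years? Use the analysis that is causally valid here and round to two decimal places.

Within every offence seriousness level a short custodial sentence has the lower rate, yet pooled community supervision does — Simpson's reversal.
Offence seriousness satisfies the back-door criterion: it is not a descendant of the disposition, and it blocks the spurious path from disposition to outcome. Adjusting for it (i.e., using the within-offence seriousness rates) gives the causal effect.
Adjusting over the population distribution of offence seriousness: 0.251·(0.297−0.116) + 0.333·(0.400−0.312) + 0.415·(0.818−0.581) = +0.173.

+0.17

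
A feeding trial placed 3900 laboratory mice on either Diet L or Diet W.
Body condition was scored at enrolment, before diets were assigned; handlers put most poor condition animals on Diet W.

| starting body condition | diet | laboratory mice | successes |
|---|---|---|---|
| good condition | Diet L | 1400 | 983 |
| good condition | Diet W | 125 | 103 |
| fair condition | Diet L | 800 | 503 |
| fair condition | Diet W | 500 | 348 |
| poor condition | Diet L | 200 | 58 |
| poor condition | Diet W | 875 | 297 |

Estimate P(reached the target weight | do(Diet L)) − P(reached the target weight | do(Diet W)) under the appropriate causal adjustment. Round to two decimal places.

The stratified and pooled comparisons disagree (Diet W wins within each starting body condition; Diet L wins overall), so the answer turns on the causal role of starting body condition.
The imbalance in starting body condition arose from how laboratory mice were allocated, not from anything the diet did; and starting body condition independently affects the outcome. The pooled gap is confounded — condition on starting body condition.
Adjusting over the population distribution of starting body condition: 0.391·(0.702−0.824) + 0.333·(0.629−0.696) + 0.276·(0.290−0.339) = -0.084.

-0.08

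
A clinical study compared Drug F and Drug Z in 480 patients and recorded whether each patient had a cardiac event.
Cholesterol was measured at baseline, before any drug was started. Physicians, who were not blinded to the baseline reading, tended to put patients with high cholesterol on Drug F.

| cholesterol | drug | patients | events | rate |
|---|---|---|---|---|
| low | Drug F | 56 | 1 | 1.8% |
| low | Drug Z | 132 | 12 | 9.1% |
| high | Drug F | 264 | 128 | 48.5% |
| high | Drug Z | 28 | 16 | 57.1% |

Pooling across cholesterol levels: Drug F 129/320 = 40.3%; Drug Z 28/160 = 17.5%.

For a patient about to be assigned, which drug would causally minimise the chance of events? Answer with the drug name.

Drug F

Since cholesterol is a pre-existing factor (not a product of the drug) and it affects the outcome on its own, it is a confounder. The stratified rates, not the pooled rate, identify the causal effect.
Within each level — low: 1.8% vs 9.1%; high: 48.5% vs 57.1% — Drug F is lower every time.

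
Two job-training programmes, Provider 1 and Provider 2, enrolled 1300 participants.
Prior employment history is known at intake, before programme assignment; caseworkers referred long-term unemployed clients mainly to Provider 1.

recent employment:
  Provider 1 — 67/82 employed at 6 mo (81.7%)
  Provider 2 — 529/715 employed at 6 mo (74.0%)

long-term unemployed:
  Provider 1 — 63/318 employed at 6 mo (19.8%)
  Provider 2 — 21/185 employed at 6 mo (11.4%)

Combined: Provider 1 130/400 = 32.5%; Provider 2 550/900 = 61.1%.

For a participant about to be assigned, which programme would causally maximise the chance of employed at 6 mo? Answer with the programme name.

Prior employment history differs across programmes for reasons unrelated to any effect of the programme itself, and it separately predicts the outcome — a classic confounder. We must compare within prior employment history levels.
Within each level — recent employment: 81.7% vs 74.0%; long-term unemployed: 19.8% vs 11.4% — Provider 1 is higher every time.

Provider 1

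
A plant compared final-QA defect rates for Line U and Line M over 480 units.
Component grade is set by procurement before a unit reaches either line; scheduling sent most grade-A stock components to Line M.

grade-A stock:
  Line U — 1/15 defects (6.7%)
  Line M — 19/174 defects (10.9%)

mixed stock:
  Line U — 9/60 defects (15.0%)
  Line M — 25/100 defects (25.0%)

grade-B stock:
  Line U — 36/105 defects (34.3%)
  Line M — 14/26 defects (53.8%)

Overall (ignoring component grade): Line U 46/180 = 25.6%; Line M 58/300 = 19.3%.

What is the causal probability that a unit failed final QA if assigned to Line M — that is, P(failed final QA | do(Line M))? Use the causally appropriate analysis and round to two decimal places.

0.27

The stratified and pooled comparisons disagree (Line U wins within each component grade; Line M wins overall), so the answer turns on the causal role of component grade.
Component grade differs across lines for reasons unrelated to any effect of the line itself, and it separately predicts the outcome — a classic confounder. We must compare within component grade levels.
Standardising Line M to the population component grade mix: 0.394·19/174 + 0.333·25/100 + 0.273·14/26 = 0.273.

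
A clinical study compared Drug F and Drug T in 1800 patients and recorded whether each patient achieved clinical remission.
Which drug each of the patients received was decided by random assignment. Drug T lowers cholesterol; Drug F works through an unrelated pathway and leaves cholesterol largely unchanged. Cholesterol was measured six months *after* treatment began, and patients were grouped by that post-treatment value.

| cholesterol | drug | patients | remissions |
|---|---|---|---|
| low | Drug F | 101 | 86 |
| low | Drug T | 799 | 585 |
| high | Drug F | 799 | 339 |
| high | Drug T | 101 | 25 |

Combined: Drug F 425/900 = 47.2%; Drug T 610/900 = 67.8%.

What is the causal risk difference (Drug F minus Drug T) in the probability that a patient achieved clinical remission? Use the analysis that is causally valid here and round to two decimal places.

The cholesterol-specific comparison favours Drug F throughout, but the pooled figures favour Drug T. The question is whether to condition on cholesterol.
Cholesterol here is a post-treatment variable shaped by the drug; conditioning on it would introduce bias rather than remove it. The overall comparison is the causal one.
The causal difference is the pooled difference: 0.472 − 0.678 = -0.206.

-0.21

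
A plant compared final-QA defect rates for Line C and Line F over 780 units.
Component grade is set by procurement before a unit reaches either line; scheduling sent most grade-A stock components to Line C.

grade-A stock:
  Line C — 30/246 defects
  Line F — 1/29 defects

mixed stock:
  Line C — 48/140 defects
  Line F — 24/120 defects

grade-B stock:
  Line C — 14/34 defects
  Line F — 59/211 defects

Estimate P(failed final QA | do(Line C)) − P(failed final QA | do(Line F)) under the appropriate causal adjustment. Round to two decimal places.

Here component grade is a common cause — it drives both which line a case falls under and the outcome. The crude comparison mixes populations; the stratum-specific rates are the causally relevant ones.
Adjusting over the population distribution of component grade: 0.353·(0.122−0.034) + 0.333·(0.343−0.200) + 0.314·(0.412−0.280) = +0.120.

+0.12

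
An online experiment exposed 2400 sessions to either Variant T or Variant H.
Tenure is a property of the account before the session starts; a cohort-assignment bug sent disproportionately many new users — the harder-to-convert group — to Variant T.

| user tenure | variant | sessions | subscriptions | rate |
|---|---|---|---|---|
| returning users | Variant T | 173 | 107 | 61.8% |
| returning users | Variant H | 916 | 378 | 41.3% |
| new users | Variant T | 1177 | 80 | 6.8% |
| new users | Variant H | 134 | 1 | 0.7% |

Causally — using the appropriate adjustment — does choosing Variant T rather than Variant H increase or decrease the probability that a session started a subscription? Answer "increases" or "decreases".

increases

Within every user tenure level Variant T has the higher rate, yet pooled Variant H does — Simpson's reversal.
Since user tenure is a pre-existing factor (not a product of the variant) and it affects the outcome on its own, it is a confounder. The stratified rates, not the pooled rate, identify the causal effect.
Within each level — returning users: 61.8% vs 41.3%; new users: 6.8% vs 0.7% — Variant T is higher every time.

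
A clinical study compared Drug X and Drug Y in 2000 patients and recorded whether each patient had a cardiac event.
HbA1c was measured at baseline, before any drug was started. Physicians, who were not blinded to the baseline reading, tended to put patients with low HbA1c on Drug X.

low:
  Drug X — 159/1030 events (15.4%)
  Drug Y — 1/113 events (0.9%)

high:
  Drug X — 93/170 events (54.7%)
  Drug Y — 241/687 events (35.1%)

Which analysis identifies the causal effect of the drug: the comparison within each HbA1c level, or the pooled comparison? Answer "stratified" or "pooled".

stratified

The HbA1c-specific comparison favours Drug Y throughout, but the pooled figures favour Drug X. The question is whether to condition on HbA1c.
HbA1c is set before the drug has any effect — it is not caused by the drug — and it independently drives the outcome. That makes it a confounder, so the causal comparison is within HbA1c levels.
Within each level — low: 15.4% vs 0.9%; high: 54.7% vs 35.1% — Drug Y is lower every time.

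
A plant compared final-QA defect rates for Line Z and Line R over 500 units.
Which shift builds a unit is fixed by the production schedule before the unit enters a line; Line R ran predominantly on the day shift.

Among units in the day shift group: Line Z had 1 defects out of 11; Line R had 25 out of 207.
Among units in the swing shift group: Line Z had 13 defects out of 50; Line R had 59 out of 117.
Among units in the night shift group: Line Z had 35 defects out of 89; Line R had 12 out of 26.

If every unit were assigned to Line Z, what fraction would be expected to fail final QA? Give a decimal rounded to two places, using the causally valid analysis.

0.22

Line Z is lower inside every shift stratum but Line R is lower in aggregate. Whether to stratify depends on how shift relates to the line.
Shift differs across lines for reasons unrelated to any effect of the line itself, and it separately predicts the outcome — a classic confounder. We must compare within shift levels.
Standardising Line Z to the population shift mix: 0.436·1/11 + 0.334·13/50 + 0.230·35/89 = 0.217.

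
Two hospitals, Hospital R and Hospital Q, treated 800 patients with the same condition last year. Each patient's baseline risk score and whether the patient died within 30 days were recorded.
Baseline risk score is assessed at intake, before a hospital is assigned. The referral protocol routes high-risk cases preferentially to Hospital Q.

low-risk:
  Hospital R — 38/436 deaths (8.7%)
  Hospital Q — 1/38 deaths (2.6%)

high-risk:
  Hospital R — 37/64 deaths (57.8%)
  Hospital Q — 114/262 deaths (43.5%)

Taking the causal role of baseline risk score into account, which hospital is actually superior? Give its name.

Hospital Q

The stratified and pooled comparisons disagree (Hospital Q wins within each baseline risk score; Hospital R wins overall), so the answer turns on the causal role of baseline risk score.
Since baseline risk score is a pre-existing factor (not a product of the hospital) and it affects the outcome on its own, it is a confounder. The stratified rates, not the pooled rate, identify the causal effect.
Within each level — low-risk: 8.7% vs 2.6%; high-risk: 57.8% vs 43.5% — Hospital Q is lower every time.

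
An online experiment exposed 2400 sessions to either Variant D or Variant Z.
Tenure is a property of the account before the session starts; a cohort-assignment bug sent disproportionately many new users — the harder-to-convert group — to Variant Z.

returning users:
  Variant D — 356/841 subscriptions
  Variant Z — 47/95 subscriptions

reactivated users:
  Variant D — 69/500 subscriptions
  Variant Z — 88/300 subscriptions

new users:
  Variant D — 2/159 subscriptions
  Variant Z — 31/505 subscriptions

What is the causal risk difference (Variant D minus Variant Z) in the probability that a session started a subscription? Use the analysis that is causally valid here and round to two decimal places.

Within every user tenure level Variant Z has the higher rate, yet pooled Variant D does — Simpson's reversal.
User tenure satisfies the back-door criterion: it is not a descendant of the variant, and it blocks the spurious path from variant to outcome. Adjusting for it (i.e., using the within-user tenure rates) gives the causal effect.
Adjusting over the population distribution of user tenure: 0.390·(0.423−0.495) + 0.333·(0.138−0.293) + 0.277·(0.013−0.061) = -0.093.

-0.09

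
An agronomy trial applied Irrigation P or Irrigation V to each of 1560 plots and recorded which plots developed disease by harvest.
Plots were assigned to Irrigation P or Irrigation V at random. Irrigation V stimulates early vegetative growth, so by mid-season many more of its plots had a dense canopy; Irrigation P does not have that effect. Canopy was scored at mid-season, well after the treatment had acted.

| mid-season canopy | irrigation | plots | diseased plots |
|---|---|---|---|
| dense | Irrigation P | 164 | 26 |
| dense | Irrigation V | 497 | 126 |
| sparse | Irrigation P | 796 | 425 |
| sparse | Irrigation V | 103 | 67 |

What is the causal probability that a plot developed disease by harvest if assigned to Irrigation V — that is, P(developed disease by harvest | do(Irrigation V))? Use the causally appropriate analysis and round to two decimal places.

Within every mid-season canopy level Irrigation P has the lower rate, yet pooled Irrigation V does — Simpson's reversal.
Because the irrigation influences mid-season canopy, mid-season canopy is a post-treatment mediator, not a confounder. Stratifying on it would bias the estimate; the causal effect is the crude pooled difference.
So P(outcome | do(Irrigation V)) is just the pooled rate for Irrigation V: 193/600 = 0.322.

0.32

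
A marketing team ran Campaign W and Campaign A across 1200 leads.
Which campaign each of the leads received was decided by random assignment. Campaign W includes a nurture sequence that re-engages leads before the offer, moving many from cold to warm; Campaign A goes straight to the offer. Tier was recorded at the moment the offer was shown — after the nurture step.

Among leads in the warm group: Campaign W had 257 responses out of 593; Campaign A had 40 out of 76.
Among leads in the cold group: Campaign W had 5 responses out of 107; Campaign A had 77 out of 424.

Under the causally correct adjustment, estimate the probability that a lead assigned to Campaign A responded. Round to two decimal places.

0.23

Engagement tier here is a post-treatment variable shaped by the campaign; conditioning on it would introduce bias rather than remove it. The overall comparison is the causal one.
So P(outcome | do(Campaign A)) is just the pooled rate for Campaign A: 117/500 = 0.234.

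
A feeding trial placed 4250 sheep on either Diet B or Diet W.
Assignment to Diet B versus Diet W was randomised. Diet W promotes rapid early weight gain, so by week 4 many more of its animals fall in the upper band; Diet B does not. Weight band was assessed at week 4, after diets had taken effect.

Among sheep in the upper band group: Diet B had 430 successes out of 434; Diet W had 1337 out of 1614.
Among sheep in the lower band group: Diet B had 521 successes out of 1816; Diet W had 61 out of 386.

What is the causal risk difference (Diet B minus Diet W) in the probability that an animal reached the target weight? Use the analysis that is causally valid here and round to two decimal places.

Within every week-4 weight band level Diet B has the higher rate, yet pooled Diet W does — Simpson's reversal.
Week-4 weight band is downstream of the diet. One should not condition on a consequence of treatment, so the overall rates are the right comparison.
The causal difference is the pooled difference: 0.423 − 0.699 = -0.276.

-0.28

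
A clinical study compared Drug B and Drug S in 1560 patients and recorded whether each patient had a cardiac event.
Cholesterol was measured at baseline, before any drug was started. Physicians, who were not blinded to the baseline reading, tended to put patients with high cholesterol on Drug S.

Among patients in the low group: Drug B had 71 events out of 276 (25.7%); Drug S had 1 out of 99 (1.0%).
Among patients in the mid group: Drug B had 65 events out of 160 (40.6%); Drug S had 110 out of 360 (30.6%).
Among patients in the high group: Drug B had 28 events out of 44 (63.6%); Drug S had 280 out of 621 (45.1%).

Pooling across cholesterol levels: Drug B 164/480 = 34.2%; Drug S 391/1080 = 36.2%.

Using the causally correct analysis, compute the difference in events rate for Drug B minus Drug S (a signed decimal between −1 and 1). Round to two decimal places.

Cholesterol is set before the drug has any effect — it is not caused by the drug — and it independently drives the outcome. That makes it a confounder, so the causal comparison is within cholesterol levels.
Adjusting over the population distribution of cholesterol: 0.240·(0.257−0.010) + 0.333·(0.406−0.306) + 0.426·(0.636−0.451) = +0.172.

+0.17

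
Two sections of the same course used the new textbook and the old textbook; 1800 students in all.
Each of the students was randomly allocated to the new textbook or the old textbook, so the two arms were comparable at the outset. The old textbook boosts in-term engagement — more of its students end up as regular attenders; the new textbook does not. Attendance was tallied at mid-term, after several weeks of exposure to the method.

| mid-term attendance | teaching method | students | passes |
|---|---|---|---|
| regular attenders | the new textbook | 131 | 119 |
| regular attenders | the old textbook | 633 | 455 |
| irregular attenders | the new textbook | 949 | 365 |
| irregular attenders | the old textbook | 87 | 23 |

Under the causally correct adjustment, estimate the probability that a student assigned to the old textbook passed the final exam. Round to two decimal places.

0.66

The stratified and pooled comparisons disagree (the new textbook wins within each mid-term attendance; the old textbook wins overall), so the answer turns on the causal role of mid-term attendance.
Mid-term attendance here is a post-treatment variable shaped by the teaching method; conditioning on it would introduce bias rather than remove it. The overall comparison is the causal one.
So P(outcome | do(the old textbook)) is just the pooled rate for the old textbook: 478/720 = 0.664.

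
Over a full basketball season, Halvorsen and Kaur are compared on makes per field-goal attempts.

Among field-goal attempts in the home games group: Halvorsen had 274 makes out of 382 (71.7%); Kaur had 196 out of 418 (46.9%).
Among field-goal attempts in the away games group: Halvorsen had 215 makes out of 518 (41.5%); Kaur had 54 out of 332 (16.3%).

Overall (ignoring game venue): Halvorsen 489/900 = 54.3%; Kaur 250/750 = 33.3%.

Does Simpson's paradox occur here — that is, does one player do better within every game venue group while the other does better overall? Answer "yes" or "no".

no

Within each game venue level (home games 71.7% vs 46.9%; away games 41.5% vs 16.3%), Halvorsen has the higher rate every time. Pooled: 54.3% vs 33.3% — Halvorsen has the higher rate overall. They agree.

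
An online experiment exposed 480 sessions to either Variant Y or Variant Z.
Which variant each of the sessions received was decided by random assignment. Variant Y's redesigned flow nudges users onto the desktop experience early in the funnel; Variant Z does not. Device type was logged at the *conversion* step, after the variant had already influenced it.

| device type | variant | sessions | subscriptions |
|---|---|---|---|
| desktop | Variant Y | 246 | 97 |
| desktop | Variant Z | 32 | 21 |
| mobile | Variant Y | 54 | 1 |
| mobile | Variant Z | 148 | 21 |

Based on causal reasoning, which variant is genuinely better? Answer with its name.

Variant Y

Because the variant influences device type, device type is a post-treatment mediator, not a confounder. Stratifying on it would bias the estimate; the causal effect is the crude pooled difference.
Pooled: Variant Y 32.7% vs Variant Z 23.3%; Variant Y is higher overall.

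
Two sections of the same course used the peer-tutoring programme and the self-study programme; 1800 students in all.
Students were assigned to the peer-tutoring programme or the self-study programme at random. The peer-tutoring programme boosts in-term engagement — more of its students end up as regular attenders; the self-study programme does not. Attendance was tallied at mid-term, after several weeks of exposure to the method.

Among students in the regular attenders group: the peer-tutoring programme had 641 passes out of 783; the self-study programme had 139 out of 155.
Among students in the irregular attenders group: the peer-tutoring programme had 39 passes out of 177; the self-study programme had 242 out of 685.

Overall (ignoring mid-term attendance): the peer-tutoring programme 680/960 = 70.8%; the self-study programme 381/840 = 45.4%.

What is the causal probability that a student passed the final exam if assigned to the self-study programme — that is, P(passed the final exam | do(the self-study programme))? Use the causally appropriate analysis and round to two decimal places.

The mid-term attendance-specific comparison favours the self-study programme throughout, but the pooled figures favour the peer-tutoring programme. The question is whether to condition on mid-term attendance.
Mid-term attendance here is a post-treatment variable shaped by the teaching method; conditioning on it would introduce bias rather than remove it. The overall comparison is the causal one.
So P(outcome | do(the self-study programme)) is just the pooled rate for the self-study programme: 381/840 = 0.454.

0.45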